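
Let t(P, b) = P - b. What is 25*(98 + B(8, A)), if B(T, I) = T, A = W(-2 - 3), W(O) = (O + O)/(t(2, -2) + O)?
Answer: 2650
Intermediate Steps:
W(O) = 2*O/(4 + O) (W(O) = (O + O)/((2 - 1*(-2)) + O) = (2*O)/((2 + 2) + O) = (2*O)/(4 + O) = 2*O/(4 + O))
A = 10 (A = 2*(-2 - 3)/(4 + (-2 - 3)) = 2*(-5)/(4 - 5) = 2*(-5)/(-1) = 2*(-5)*(-1) = 10)
25*(98 + B(8, A)) = 25*(98 + 8) = 25*106 = 2650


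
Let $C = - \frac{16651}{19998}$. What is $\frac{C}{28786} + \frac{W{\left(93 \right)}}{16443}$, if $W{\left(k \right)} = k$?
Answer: $\frac{1972696793}{350578418652} \approx 0.005627$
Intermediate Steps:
$C = - \frac{16651}{19998}$ ($C = \left(-16651\right) \frac{1}{19998} = - \frac{16651}{19998} \approx -0.83263$)
$\frac{C}{28786} + \frac{W{\left(93 \right)}}{16443} = - \frac{16651}{19998 \cdot 28786} + \frac{93}{16443} = \left(- \frac{16651}{19998}\right) \frac{1}{28786} + 93 \cdot \frac{1}{16443} = - \frac{16651}{575662428} + \frac{31}{5481} = \frac{1972696793}{350578418652}$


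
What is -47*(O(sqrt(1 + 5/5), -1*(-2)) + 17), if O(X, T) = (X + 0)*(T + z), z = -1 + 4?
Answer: -799 - 235*sqrt(2) ≈ -1131.3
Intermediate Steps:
z = 3
O(X, T) = X*(3 + T) (O(X, T) = (X + 0)*(T + 3) = X*(3 + T))
-47*(O(sqrt(1 + 5/5), -1*(-2)) + 17) = -47*(sqrt(1 + 5/5)*(3 - 1*(-2)) + 17) = -47*(sqrt(1 + 5*(1/5))*(3 + 2) + 17) = -47*(sqrt(1 + 1)*5 + 17) = -47*(sqrt(2)*5 + 17) = -47*(5*sqrt(2) + 17) = -47*(17 + 5*sqrt(2)) = -799 - 235*sqrt(2)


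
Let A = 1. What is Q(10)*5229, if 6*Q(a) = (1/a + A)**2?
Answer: 210903/200 ≈ 1054.5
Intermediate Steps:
Q(a) = (1 + 1/a)**2/6 (Q(a) = (1/a + 1)**2/6 = (1 + 1/a)**2/6)
Q(10)*5229 = ((1/6)*(1 + 10)**2/10**2)*5229 = ((1/6)*(1/100)*11**2)*5229 = ((1/6)*(1/100)*121)*5229 = (121/600)*5229 = 210903/200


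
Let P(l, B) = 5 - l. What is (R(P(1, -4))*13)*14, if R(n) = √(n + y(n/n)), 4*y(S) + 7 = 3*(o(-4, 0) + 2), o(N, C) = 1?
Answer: 273*√2 ≈ 386.08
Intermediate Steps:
y(S) = ½ (y(S) = -7/4 + (3*(1 + 2))/4 = -7/4 + (3*3)/4 = -7/4 + (¼)*9 = -7/4 + 9/4 = ½)
R(n) = √(½ + n) (R(n) = √(n + ½) = √(½ + n))
(R(P(1, -4))*13)*14 = ((√(2 + 4*(5 - 1*1))/2)*13)*14 = ((√(2 + 4*(5 - 1))/2)*13)*14 = ((√(2 + 4*4)/2)*13)*14 = ((√(2 + 16)/2)*13)*14 = ((√18/2)*13)*14 = (((3*√2)/2)*13)*14 = ((3*√2/2)*13)*14 = (39*√2/2)*14 = 273*√2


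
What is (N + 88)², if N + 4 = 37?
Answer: 14641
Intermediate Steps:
N = 33 (N = -4 + 37 = 33)
(N + 88)² = (33 + 88)² = 121² = 14641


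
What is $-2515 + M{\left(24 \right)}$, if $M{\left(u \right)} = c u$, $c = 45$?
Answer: $-1435$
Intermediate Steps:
$M{\left(u \right)} = 45 u$
$-2515 + M{\left(24 \right)} = -2515 + 45 \cdot 24 = -2515 + 1080 = -1435$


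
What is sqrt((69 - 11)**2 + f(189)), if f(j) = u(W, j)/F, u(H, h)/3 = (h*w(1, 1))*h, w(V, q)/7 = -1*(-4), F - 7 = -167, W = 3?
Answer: I*sqrt(6155810)/20 ≈ 124.05*I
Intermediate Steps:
F = -160 (F = 7 - 167 = -160)
w(V, q) = 28 (w(V, q) = 7*(-1*(-4)) = 7*4 = 28)
u(H, h) = 84*h**2 (u(H, h) = 3*((h*28)*h) = 3*((28*h)*h) = 3*(28*h**2) = 84*h**2)
f(j) = -21*j**2/40 (f(j) = (84*j**2)/(-160) = (84*j**2)*(-1/160) = -21*j**2/40)
sqrt((69 - 11)**2 + f(189)) = sqrt((69 - 11)**2 - 21/40*189**2) = sqrt(58**2 - 21/40*35721) = sqrt(3364 - 750141/40) = sqrt(-615581/40) = I*sqrt(6155810)/20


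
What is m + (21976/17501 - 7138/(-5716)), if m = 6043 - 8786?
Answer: -137073716017/50017858 ≈ -2740.5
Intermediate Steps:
m = -2743
m + (21976/17501 - 7138/(-5716)) = -2743 + (21976/17501 - 7138/(-5716)) = -2743 + (21976*(1/17501) - 7138*(-1/5716)) = -2743 + (21976/17501 + 3569/2858) = -2743 + 125268477/50017858 = -137073716017/50017858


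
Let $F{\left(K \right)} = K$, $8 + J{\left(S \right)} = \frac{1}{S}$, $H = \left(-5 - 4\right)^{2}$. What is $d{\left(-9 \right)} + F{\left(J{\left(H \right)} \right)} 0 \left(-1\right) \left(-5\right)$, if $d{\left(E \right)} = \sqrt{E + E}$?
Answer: $3 i \sqrt{2} \approx 4.2426 i$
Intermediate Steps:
$H = 81$ ($H = \left(-9\right)^{2} = 81$)
$d{\left(E \right)} = \sqrt{2} \sqrt{E}$ ($d{\left(E \right)} = \sqrt{2 E} = \sqrt{2} \sqrt{E}$)
$J{\left(S \right)} = -8 + \frac{1}{S}$
$d{\left(-9 \right)} + F{\left(J{\left(H \right)} \right)} 0 \left(-1\right) \left(-5\right) = \sqrt{2} \sqrt{-9} + \left(-8 + \frac{1}{81}\right) 0 \left(-1\right) \left(-5\right) = \sqrt{2} \cdot 3 i + \left(-8 + \frac{1}{81}\right) 0 \left(-5\right) = 3 i \sqrt{2} - 0 = 3 i \sqrt{2} + 0 = 3 i \sqrt{2}$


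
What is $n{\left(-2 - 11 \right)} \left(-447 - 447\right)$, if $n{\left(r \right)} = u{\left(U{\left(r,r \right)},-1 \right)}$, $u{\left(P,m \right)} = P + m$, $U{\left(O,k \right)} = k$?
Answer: $12516$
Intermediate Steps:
$n{\left(r \right)} = -1 + r$ ($n{\left(r \right)} = r - 1 = -1 + r$)
$n{\left(-2 - 11 \right)} \left(-447 - 447\right) = \left(-1 - 13\right) \left(-447 - 447\right) = \left(-1 - 13\right) \left(-894\right) = \left(-14\right) \left(-894\right) = 12516$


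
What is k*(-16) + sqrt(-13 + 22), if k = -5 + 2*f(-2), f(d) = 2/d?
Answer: 115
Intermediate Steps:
k = -7 (k = -5 + 2*(2/(-2)) = -5 + 2*(2*(-1/2)) = -5 + 2*(-1) = -5 - 2 = -7)
k*(-16) + sqrt(-13 + 22) = -7*(-16) + sqrt(-13 + 22) = 112 + sqrt(9) = 112 + 3 = 115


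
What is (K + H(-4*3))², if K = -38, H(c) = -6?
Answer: 1936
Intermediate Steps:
(K + H(-4*3))² = (-38 - 6)² = (-44)² = 1936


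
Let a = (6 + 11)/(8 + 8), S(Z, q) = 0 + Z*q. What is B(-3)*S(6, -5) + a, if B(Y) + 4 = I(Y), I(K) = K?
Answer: 3377/16 ≈ 211.06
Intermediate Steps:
S(Z, q) = Z*q
B(Y) = -4 + Y
a = 17/16 ≈ 1.0625
B(-3)*S(6, -5) + a = (-4 - 3)*(6*(-5)) + 17/16 = -7*(-30) + 17/16 = 210 + 17/16 = 3377/16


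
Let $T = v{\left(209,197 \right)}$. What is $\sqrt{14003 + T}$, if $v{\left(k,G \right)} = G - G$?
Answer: $\sqrt{14003} \approx 118.33$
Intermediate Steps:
$v{\left(k,G \right)} = 0$
$T = 0$
$\sqrt{14003 + T} = \sqrt{14003 + 0} = \sqrt{14003}$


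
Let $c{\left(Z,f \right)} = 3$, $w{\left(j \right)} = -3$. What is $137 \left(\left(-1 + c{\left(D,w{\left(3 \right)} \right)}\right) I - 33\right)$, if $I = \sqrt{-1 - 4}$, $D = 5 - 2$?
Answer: $-4521 + 274 i \sqrt{5} \approx -4521.0 + 612.68 i$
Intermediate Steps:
$D = 3$
$I = i \sqrt{5}$ ($I = \sqrt{-5} = i \sqrt{5} \approx 2.2361 i$)
$137 \left(\left(-1 + c{\left(D,w{\left(3 \right)} \right)}\right) I - 33\right) = 137 \left(\left(-1 + 3\right) i \sqrt{5} - 33\right) = 137 \left(2 i \sqrt{5} - 33\right) = 137 \left(-33 + 2 i \sqrt{5}\right) = -4521 + 274 i \sqrt{5}$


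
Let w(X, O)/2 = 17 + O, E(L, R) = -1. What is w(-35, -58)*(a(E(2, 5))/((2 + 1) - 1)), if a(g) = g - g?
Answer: 0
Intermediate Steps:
a(g) = 0
w(X, O) = 34 + 2*O (w(X, O) = 2*(17 + O) = 34 + 2*O)
w(-35, -58)*(a(E(2, 5))/((2 + 1) - 1)) = (34 + 2*(-58))*(0/((2 + 1) - 1)) = (34 - 116)*(0/(3 - 1)) = -0/2 = -82*0 = 0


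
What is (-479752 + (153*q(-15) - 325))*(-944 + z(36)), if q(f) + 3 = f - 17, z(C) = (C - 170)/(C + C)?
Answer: 4132361258/9 ≈ 4.5915e+8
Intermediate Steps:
z(C) = (-170 + C)/(2*C) (z(C) = (-170 + C)/((2*C)) = (-170 + C)*(1/(2*C)) = (-170 + C)/(2*C))
q(f) = -20 + f (q(f) = -3 + (f - 17) = -3 + (-17 + f) = -20 + f)
(-479752 + (153*q(-15) - 325))*(-944 + z(36)) = (-479752 + (153*(-20 - 15) - 325))*(-944 + (1/2)*(-170 + 36)/36) = (-479752 + (153*(-35) - 325))*(-944 + (1/2)*(1/36)*(-134)) = (-479752 + (-5355 - 325))*(-944 - 67/36) = (-479752 - 5680)*(-34051/36) = -485432*(-34051/36) = 4132361258/9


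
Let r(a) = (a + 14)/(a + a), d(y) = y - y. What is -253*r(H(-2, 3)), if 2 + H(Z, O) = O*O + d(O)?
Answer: -759/2 ≈ -379.50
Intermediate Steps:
d(y) = 0
H(Z, O) = -2 + O**2 (H(Z, O) = -2 + (O*O + 0) = -2 + (O**2 + 0) = -2 + O**2)
r(a) = (14 + a)/(2*a) (r(a) = (14 + a)/((2*a)) = (14 + a)*(1/(2*a)) = (14 + a)/(2*a))
-253*r(H(-2, 3)) = -253*(14 + (-2 + 3**2))/(2*(-2 + 3**2)) = -253*(14 + (-2 + 9))/(2*(-2 + 9)) = -253*(14 + 7)/(2*7) = -253*21/(2*7) = -253*3/2 = -759/2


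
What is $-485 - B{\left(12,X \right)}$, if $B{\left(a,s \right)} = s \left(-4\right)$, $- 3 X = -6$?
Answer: $-477$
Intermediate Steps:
$X = 2$ ($X = \left(- \frac{1}{3}\right) \left(-6\right) = 2$)
$B{\left(a,s \right)} = - 4 s$
$-485 - B{\left(12,X \right)} = -485 - \left(-4\right) 2 = -485 - -8 = -485 + 8 = -477$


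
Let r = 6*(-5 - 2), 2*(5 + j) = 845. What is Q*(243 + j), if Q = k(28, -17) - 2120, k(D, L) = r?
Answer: -1428001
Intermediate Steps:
j = 835/2 (j = -5 + (½)*845 = -5 + 845/2 = 835/2 ≈ 417.50)
r = -42 (r = 6*(-7) = -42)
k(D, L) = -42
Q = -2162 (Q = -42 - 2120 = -2162)
Q*(243 + j) = -2162*(243 + 835/2) = -2162*1321/2 = -1428001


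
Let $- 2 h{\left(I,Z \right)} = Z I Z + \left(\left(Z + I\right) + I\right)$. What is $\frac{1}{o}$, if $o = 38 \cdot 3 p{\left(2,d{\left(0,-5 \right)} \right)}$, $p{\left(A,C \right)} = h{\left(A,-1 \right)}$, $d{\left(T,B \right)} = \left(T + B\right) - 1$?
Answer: $- \frac{1}{285} \approx -0.0035088$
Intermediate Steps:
$d{\left(T,B \right)} = -1 + B + T$ ($d{\left(T,B \right)} = \left(B + T\right) - 1 = -1 + B + T$)
$h{\left(I,Z \right)} = - I - \frac{Z}{2} - \frac{I Z^{2}}{2}$ ($h{\left(I,Z \right)} = - \frac{Z I Z + \left(\left(Z + I\right) + I\right)}{2} = - \frac{I Z Z + \left(\left(I + Z\right) + I\right)}{2} = - \frac{I Z^{2} + \left(Z + 2 I\right)}{2} = - \frac{Z + 2 I + I Z^{2}}{2} = - I - \frac{Z}{2} - \frac{I Z^{2}}{2}$)
$p{\left(A,C \right)} = \frac{1}{2} - \frac{3 A}{2}$ ($p{\left(A,C \right)} = - A - - \frac{1}{2} - \frac{A \left(-1\right)^{2}}{2} = - A + \frac{1}{2} - \frac{1}{2} A 1 = - A + \frac{1}{2} - \frac{A}{2} = \frac{1}{2} - \frac{3 A}{2}$)
$o = -285$ ($o = 38 \cdot 3 \left(\frac{1}{2} - 3\right) = 114 \left(\frac{1}{2} - 3\right) = 114 \left(- \frac{5}{2}\right) = -285$)
$\frac{1}{o} = \frac{1}{-285} = - \frac{1}{285}$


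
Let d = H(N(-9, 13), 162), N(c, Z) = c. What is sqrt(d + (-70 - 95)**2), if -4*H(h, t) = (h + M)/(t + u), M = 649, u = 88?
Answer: sqrt(680609)/5 ≈ 165.00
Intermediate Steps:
H(h, t) = -(649 + h)/(4*(88 + t)) (H(h, t) = -(h + 649)/(4*(t + 88)) = -(649 + h)/(4*(88 + t)))
d = -16/25 (d = (-649 - 1*(-9))/(4*(88 + 162)) = (1/4)*(-649 + 9)/250 = (1/4)*(1/250)*(-640) = -16/25 ≈ -0.64000)
sqrt(d + (-70 - 95)**2) = sqrt(-16/25 + (-70 - 95)**2) = sqrt(-16/25 + (-165)**2) = sqrt(-16/25 + 27225) = sqrt(680609/25) = sqrt(680609)/5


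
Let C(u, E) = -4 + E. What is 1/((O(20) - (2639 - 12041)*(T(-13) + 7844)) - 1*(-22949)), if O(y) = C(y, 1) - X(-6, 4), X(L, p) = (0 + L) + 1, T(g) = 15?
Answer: 1/73913269 ≈ 1.3529e-8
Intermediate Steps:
X(L, p) = 1 + L (X(L, p) = L + 1 = 1 + L)
O(y) = 2 (O(y) = (-4 + 1) - (1 - 6) = -3 - 1*(-5) = -3 + 5 = 2)
1/((O(20) - (2639 - 12041)*(T(-13) + 7844)) - 1*(-22949)) = 1/((2 - (2639 - 12041)*(15 + 7844)) - 1*(-22949)) = 1/((2 - (-9402)*7859) + 22949) = 1/((2 - 1*(-73890318)) + 22949) = 1/((2 + 73890318) + 22949) = 1/(73890320 + 22949) = 1/73913269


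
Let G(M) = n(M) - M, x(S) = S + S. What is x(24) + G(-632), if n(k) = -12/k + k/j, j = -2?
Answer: 157371/158 ≈ 996.02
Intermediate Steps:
x(S) = 2*S
n(k) = -12/k - k/2 (n(k) = -12/k + k/(-2) = -12/k + k*(-½) = -12/k - k/2)
G(M) = -12/M - 3*M/2 (G(M) = (-12/M - M/2) - M = -12/M - 3*M/2)
x(24) + G(-632) = 2*24 + (-12/(-632) - 3/2*(-632)) = 48 + (-12*(-1/632) + 948) = 48 + (3/158 + 948) = 48 + 149787/158 = 157371/158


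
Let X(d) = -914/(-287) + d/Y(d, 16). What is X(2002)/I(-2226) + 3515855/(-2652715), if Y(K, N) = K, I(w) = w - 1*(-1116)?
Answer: -6071523449/4567975230 ≈ -1.3291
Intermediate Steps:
I(w) = 1116 + w (I(w) = w + 1116 = 1116 + w)
X(d) = 1201/287 (X(d) = -914/(-287) + d/d = -914*(-1/287) + 1 = 914/287 + 1 = 1201/287)
X(2002)/I(-2226) + 3515855/(-2652715) = 1201/(287*(1116 - 2226)) + 3515855/(-2652715) = (1201/287)/(-1110) + 3515855*(-1/2652715) = (1201/287)*(-1/1110) - 703171/530543 = -1201/318570 - 703171/530543 = -6071523449/4567975230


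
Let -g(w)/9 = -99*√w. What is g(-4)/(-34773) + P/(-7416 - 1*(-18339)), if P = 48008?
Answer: 48008/10923 - 594*I/11591 ≈ 4.3951 - 0.051247*I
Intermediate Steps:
g(w) = 891*√w (g(w) = -(-891)*√w = 891*√w)
g(-4)/(-34773) + P/(-7416 - 1*(-18339)) = (891*√(-4))/(-34773) + 48008/(-7416 - 1*(-18339)) = (891*(2*I))*(-1/34773) + 48008/(-7416 + 18339) = (1782*I)*(-1/34773) + 48008/10923 = -594*I/11591 + 48008*(1/10923) = -594*I/11591 + 48008/10923 = 48008/10923 - 594*I/11591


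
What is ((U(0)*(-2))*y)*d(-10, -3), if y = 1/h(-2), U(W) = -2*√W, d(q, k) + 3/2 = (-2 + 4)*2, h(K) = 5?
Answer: 0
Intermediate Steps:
d(q, k) = 5/2 (d(q, k) = -3/2 + (-2 + 4)*2 = -3/2 + 2*2 = -3/2 + 4 = 5/2)
y = ⅕ (y = 1/5 = ⅕ ≈ 0.20000)
((U(0)*(-2))*y)*d(-10, -3) = ((-2*√0*(-2))*(⅕))*(5/2) = ((-2*0*(-2))*(⅕))*(5/2) = ((0*(-2))*(⅕))*(5/2) = (0*(⅕))*(5/2) = 0*(5/2) = 0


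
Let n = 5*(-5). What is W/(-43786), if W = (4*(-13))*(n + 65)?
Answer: 1040/21893 ≈ 0.047504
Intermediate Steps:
n = -25
W = -2080 (W = (4*(-13))*(-25 + 65) = -52*40 = -2080)
W/(-43786) = -2080/(-43786) = -2080*(-1/43786) = 1040/21893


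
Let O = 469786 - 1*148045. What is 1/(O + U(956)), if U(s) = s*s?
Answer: 1/1235677 ≈ 8.0927e-7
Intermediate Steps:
O = 321741 (O = 469786 - 148045 = 321741)
U(s) = s²
1/(O + U(956)) = 1/(321741 + 956²) = 1/(321741 + 913936) = 1/1235677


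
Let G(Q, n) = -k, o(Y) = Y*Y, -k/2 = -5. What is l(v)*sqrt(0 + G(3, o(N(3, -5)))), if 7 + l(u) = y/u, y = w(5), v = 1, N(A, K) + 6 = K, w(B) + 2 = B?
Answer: -4*I*sqrt(10) ≈ -12.649*I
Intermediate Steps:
k = 10 (k = -2*(-5) = 10)
w(B) = -2 + B
N(A, K) = -6 + K
o(Y) = Y**2
y = 3 (y = -2 + 5 = 3)
l(u) = -7 + 3/u
G(Q, n) = -10 (G(Q, n) = -1*10 = -10)
l(v)*sqrt(0 + G(3, o(N(3, -5)))) = (-7 + 3/1)*sqrt(0 - 10) = (-7 + 3*1)*sqrt(-10) = (-7 + 3)*(I*sqrt(10)) = -4*I*sqrt(10)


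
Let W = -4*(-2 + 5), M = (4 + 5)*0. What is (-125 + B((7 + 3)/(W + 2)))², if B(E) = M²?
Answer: 15625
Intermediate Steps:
M = 0 (M = 9*0 = 0)
W = -12 (W = -4*3 = -12)
B(E) = 0 (B(E) = 0² = 0)
(-125 + B((7 + 3)/(W + 2)))² = (-125 + 0)² = (-125)² = 15625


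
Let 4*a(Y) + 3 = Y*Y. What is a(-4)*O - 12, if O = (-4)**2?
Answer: 40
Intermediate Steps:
O = 16
a(Y) = -3/4 + Y**2/4 (a(Y) = -3/4 + (Y*Y)/4 = -3/4 + Y**2/4)
a(-4)*O - 12 = (-3/4 + (1/4)*(-4)**2)*16 - 12 = (-3/4 + (1/4)*16)*16 - 12 = (-3/4 + 4)*16 - 12 = (13/4)*16 - 12 = 52 - 12 = 40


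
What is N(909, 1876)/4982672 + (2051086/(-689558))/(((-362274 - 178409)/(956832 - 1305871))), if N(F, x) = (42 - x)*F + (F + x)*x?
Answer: -560192190649696183/464425250670390152 ≈ -1.2062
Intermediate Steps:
N(F, x) = F*(42 - x) + x*(F + x)
N(909, 1876)/4982672 + (2051086/(-689558))/(((-362274 - 178409)/(956832 - 1305871))) = (1876² + 42*909)/4982672 + (2051086/(-689558))/(((-362274 - 178409)/(956832 - 1305871))) = (3519376 + 38178)*(1/4982672) + (2051086*(-1/689558))/((-540683/(-349039))) = 3557554*(1/4982672) - 1025543/(344779*((-540683*(-1/349039)))) = 1778777/2491336 - 1025543/(344779*540683/349039) = 1778777/2491336 - 1025543/344779*349039/540683 = 1778777/2491336 - 357954503177/186416144057 = -560192190649696183/464425250670390152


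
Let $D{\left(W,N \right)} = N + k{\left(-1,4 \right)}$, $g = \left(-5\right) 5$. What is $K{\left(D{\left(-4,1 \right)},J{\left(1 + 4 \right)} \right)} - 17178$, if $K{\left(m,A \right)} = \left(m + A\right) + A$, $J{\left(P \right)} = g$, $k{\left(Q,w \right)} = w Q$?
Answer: $-17231$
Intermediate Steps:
$k{\left(Q,w \right)} = Q w$
$g = -25$
$J{\left(P \right)} = -25$
$D{\left(W,N \right)} = -4 + N$ ($D{\left(W,N \right)} = N - 4 = -4 + N$)
$K{\left(m,A \right)} = m + 2 A$ ($K{\left(m,A \right)} = \left(A + m\right) + A = m + 2 A$)
$K{\left(D{\left(-4,1 \right)},J{\left(1 + 4 \right)} \right)} - 17178 = \left(\left(-4 + 1\right) + 2 \left(-25\right)\right) - 17178 = \left(-3 - 50\right) - 17178 = -53 - 17178 = -17231$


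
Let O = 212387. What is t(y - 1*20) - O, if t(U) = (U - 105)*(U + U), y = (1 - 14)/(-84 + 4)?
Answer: -663789031/3200 ≈ -2.0743e+5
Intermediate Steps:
y = 13/80 (y = -13/(-80) = -13*(-1/80) = 13/80 ≈ 0.16250)
t(U) = 2*U*(-105 + U) (t(U) = (-105 + U)*(2*U) = 2*U*(-105 + U))
t(y - 1*20) - O = 2*(13/80 - 1*20)*(-105 + (13/80 - 1*20)) - 1*212387 = 2*(13/80 - 20)*(-105 + (13/80 - 20)) - 212387 = 2*(-1587/80)*(-105 - 1587/80) - 212387 = 2*(-1587/80)*(-9987/80) - 212387 = 15849369/3200 - 212387 = -663789031/3200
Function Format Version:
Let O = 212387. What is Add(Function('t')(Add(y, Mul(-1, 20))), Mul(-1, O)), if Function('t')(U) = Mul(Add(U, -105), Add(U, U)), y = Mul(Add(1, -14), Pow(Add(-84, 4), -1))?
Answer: Rational(-663789031, 3200) ≈ -2.0743e+5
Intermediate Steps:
y = Rational(13, 80) (y = Mul(-13, Pow(-80, -1)) = Mul(-13, Rational(-1, 80)) = Rational(13, 80) ≈ 0.16250)
Function('t')(U) = Mul(2, U, Add(-105, U)) (Function('t')(U) = Mul(Add(-105, U), Mul(2, U)) = Mul(2, U, Add(-105, U)))
Add(Function('t')(Add(y, Mul(-1, 20))), Mul(-1, O)) = Add(Mul(2, Add(Rational(13, 80), Mul(-1, 20)), Add(-105, Add(Rational(13, 80), Mul(-1, 20)))), Mul(-1, 212387)) = Add(Mul(2, Add(Rational(13, 80), -20), Add(-105, Add(Rational(13, 80), -20))), -212387) = Add(Mul(2, Rational(-1587, 80), Add(-105, Rational(-1587, 80))), -212387) = Add(Mul(2, Rational(-1587, 80), Rational(-9987, 80)), -212387) = Add(Rational(15849369, 3200), -212387) = Rational(-663789031, 3200)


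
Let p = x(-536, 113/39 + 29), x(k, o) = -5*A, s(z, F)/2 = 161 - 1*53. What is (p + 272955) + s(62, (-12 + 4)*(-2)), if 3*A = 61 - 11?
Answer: 819263/3 ≈ 2.7309e+5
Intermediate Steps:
A = 50/3 (A = (61 - 11)/3 = (⅓)*50 = 50/3 ≈ 16.667)
s(z, F) = 216 (s(z, F) = 2*(161 - 1*53) = 2*(161 - 53) = 2*108 = 216)
x(k, o) = -250/3 (x(k, o) = -5*50/3 = -250/3)
p = -250/3 ≈ -83.333
(p + 272955) + s(62, (-12 + 4)*(-2)) = (-250/3 + 272955) + 216 = 818615/3 + 216 = 819263/3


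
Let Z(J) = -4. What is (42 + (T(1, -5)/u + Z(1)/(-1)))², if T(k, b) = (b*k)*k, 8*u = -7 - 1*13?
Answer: 2304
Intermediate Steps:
u = -5/2 (u = (-7 - 1*13)/8 = (-7 - 13)/8 = (⅛)*(-20) = -5/2 ≈ -2.5000)
T(k, b) = b*k²
(42 + (T(1, -5)/u + Z(1)/(-1)))² = (42 + ((-5*1²)/(-5/2) - 4/(-1)))² = (42 + (-5*1*(-⅖) - 4*(-1)))² = (42 + (-5*(-⅖) + 4))² = (42 + (2 + 4))² = (42 + 6)² = 48² = 2304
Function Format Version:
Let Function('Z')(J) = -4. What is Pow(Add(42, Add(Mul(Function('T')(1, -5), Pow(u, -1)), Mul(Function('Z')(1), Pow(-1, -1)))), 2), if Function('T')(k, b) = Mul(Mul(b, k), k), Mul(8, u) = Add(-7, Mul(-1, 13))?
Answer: 2304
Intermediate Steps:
u = Rational(-5, 2) (u = Mul(Rational(1, 8), Add(-7, Mul(-1, 13))) = Mul(Rational(1, 8), Add(-7, -13)) = Mul(Rational(1, 8), -20) = Rational(-5, 2) ≈ -2.5000)
Function('T')(k, b) = Mul(b, Pow(k, 2))
Pow(Add(42, Add(Mul(Function('T')(1, -5), Pow(u, -1)), Mul(Function('Z')(1), Pow(-1, -1)))), 2) = Pow(Add(42, Add(Mul(Mul(-5, Pow(1, 2)), Pow(Rational(-5, 2), -1)), Mul(-4, Pow(-1, -1)))), 2) = Pow(Add(42, Add(Mul(Mul(-5, 1), Rational(-2, 5)), Mul(-4, -1))), 2) = Pow(Add(42, Add(Mul(-5, Rational(-2, 5)), 4)), 2) = Pow(Add(42, Add(2, 4)), 2) = Pow(Add(42, 6), 2) = Pow(48, 2) = 2304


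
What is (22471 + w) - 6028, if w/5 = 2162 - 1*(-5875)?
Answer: 56628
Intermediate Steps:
w = 40185 (w = 5*(2162 - 1*(-5875)) = 5*(2162 + 5875) = 5*8037 = 40185)
(22471 + w) - 6028 = (22471 + 40185) - 6028 = 62656 - 6028 = 56628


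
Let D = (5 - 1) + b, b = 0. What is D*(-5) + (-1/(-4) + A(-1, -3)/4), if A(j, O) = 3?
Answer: -19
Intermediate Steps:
D = 4 (D = (5 - 1) + 0 = 4 + 0 = 4)
D*(-5) + (-1/(-4) + A(-1, -3)/4) = 4*(-5) + (-1/(-4) + 3/4) = -20 + (-1*(-1/4) + 3*(1/4)) = -20 + (1/4 + 3/4) = -20 + 1 = -19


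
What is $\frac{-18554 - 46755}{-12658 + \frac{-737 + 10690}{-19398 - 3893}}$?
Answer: $\frac{1521111919}{294827431} \approx 5.1593$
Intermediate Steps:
$\frac{-18554 - 46755}{-12658 + \frac{-737 + 10690}{-19398 - 3893}} = - \frac{65309}{-12658 + \frac{9953}{-23291}} = - \frac{65309}{-12658 + 9953 \left(- \frac{1}{23291}\right)} = - \frac{65309}{-12658 - \frac{9953}{23291}} = - \frac{65309}{- \frac{294827431}{23291}} = \left(-65309\right) \left(- \frac{23291}{294827431}\right) = \frac{1521111919}{294827431}$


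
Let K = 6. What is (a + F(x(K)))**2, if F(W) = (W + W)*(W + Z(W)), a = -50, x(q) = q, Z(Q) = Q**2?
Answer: 206116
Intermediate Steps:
F(W) = 2*W*(W + W**2) (F(W) = (W + W)*(W + W**2) = (2*W)*(W + W**2) = 2*W*(W + W**2))
(a + F(x(K)))**2 = (-50 + 2*6**2*(1 + 6))**2 = (-50 + 2*36*7)**2 = (-50 + 504)**2 = 454**2 = 206116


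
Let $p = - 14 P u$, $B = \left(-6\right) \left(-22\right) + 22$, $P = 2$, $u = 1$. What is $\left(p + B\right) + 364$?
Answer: $490$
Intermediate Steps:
$B = 154$ ($B = 132 + 22 = 154$)
$p = -28$ ($p = \left(-14\right) 2 \cdot 1 = \left(-28\right) 1 = -28$)
$\left(p + B\right) + 364 = \left(-28 + 154\right) + 364 = 126 + 364 = 490$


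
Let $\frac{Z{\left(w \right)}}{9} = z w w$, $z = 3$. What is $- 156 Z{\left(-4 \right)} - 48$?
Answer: $-67440$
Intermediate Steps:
$Z{\left(w \right)} = 27 w^{2}$ ($Z{\left(w \right)} = 9 \cdot 3 w w = 9 \cdot 3 w^{2} = 27 w^{2}$)
$- 156 Z{\left(-4 \right)} - 48 = - 156 \cdot 27 \left(-4\right)^{2} - 48 = - 156 \cdot 27 \cdot 16 - 48 = \left(-156\right) 432 - 48 = -67392 - 48 = -67440$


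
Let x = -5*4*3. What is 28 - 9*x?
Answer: 568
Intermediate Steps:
x = -60 (x = -20*3 = -60)
28 - 9*x = 28 - 9*(-60) = 28 + 540 = 568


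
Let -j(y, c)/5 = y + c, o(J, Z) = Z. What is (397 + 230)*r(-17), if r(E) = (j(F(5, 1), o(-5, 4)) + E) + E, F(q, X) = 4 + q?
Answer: -62073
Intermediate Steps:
j(y, c) = -5*c - 5*y (j(y, c) = -5*(y + c) = -5*(c + y) = -5*c - 5*y)
r(E) = -65 + 2*E (r(E) = ((-5*4 - 5*(4 + 5)) + E) + E = ((-20 - 5*9) + E) + E = ((-20 - 45) + E) + E = (-65 + E) + E = -65 + 2*E)
(397 + 230)*r(-17) = (397 + 230)*(-65 + 2*(-17)) = 627*(-65 - 34) = 627*(-99) = -62073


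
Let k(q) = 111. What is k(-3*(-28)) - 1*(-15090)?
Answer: 15201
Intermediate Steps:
k(-3*(-28)) - 1*(-15090) = 111 - 1*(-15090) = 111 + 15090 = 15201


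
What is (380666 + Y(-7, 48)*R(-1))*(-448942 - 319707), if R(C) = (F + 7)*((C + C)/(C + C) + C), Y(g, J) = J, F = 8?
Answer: -292598540234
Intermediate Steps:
R(C) = 15 + 15*C (R(C) = (8 + 7)*((C + C)/(C + C) + C) = 15*((2*C)/((2*C)) + C) = 15*((2*C)*(1/(2*C)) + C) = 15*(1 + C) = 15 + 15*C)
(380666 + Y(-7, 48)*R(-1))*(-448942 - 319707) = (380666 + 48*(15 + 15*(-1)))*(-448942 - 319707) = (380666 + 48*(15 - 15))*(-768649) = (380666 + 48*0)*(-768649) = (380666 + 0)*(-768649) = 380666*(-768649) = -292598540234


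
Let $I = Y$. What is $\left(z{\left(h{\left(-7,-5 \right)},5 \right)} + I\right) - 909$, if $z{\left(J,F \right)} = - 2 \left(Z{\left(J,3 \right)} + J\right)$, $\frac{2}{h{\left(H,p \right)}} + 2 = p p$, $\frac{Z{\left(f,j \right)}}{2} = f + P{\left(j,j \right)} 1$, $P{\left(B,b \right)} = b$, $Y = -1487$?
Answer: $- \frac{55396}{23} \approx -2408.5$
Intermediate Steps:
$Z{\left(f,j \right)} = 2 f + 2 j$ ($Z{\left(f,j \right)} = 2 \left(f + j 1\right) = 2 \left(f + j\right) = 2 f + 2 j$)
$I = -1487$
$h{\left(H,p \right)} = \frac{2}{-2 + p^{2}}$ ($h{\left(H,p \right)} = \frac{2}{-2 + p p} = \frac{2}{-2 + p^{2}}$)
$z{\left(J,F \right)} = -12 - 6 J$ ($z{\left(J,F \right)} = - 2 \left(\left(2 J + 2 \cdot 3\right) + J\right) = - 2 \left(\left(2 J + 6\right) + J\right) = - 2 \left(\left(6 + 2 J\right) + J\right) = - 2 \left(6 + 3 J\right) = -12 - 6 J$)
$\left(z{\left(h{\left(-7,-5 \right)},5 \right)} + I\right) - 909 = \left(\left(-12 - 6 \frac{2}{-2 + \left(-5\right)^{2}}\right) - 1487\right) - 909 = \left(\left(-12 - 6 \frac{2}{-2 + 25}\right) - 1487\right) - 909 = \left(\left(-12 - 6 \cdot \frac{2}{23}\right) - 1487\right) - 909 = \left(\left(-12 - 6 \cdot 2 \cdot \frac{1}{23}\right) - 1487\right) - 909 = \left(\left(-12 - \frac{12}{23}\right) - 1487\right) - 909 = \left(- \frac{288}{23} - 1487\right) - 909 = - \frac{34489}{23} - 909 = - \frac{55396}{23}$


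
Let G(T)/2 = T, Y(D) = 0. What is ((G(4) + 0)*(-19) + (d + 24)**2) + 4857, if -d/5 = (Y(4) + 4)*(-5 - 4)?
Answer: 46321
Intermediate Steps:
G(T) = 2*T
d = 180 (d = -5*(0 + 4)*(-5 - 4) = -20*(-9) = -5*(-36) = 180)
((G(4) + 0)*(-19) + (d + 24)**2) + 4857 = ((2*4 + 0)*(-19) + (180 + 24)**2) + 4857 = ((8 + 0)*(-19) + 204**2) + 4857 = (8*(-19) + 41616) + 4857 = (-152 + 41616) + 4857 = 41464 + 4857 = 46321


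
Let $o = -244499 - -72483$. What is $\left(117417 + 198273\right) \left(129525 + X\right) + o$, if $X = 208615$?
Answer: $106747244584$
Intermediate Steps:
$o = -172016$ ($o = -244499 + 72483 = -172016$)
$\left(117417 + 198273\right) \left(129525 + X\right) + o = \left(117417 + 198273\right) \left(129525 + 208615\right) - 172016 = 315690 \cdot 338140 - 172016 = 106747416600 - 172016 = 106747244584$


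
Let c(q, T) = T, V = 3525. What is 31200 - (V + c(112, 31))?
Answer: 27644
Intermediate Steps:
31200 - (V + c(112, 31)) = 31200 - (3525 + 31) = 31200 - 1*3556 = 31200 - 3556 = 27644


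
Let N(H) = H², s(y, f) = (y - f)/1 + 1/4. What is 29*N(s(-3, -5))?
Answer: 2349/16 ≈ 146.81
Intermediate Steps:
s(y, f) = ¼ + y - f (s(y, f) = (y - f)*1 + 1*(¼) = (y - f) + ¼ = ¼ + y - f)
29*N(s(-3, -5)) = 29*(¼ - 3 - 1*(-5))² = 29*(¼ - 3 + 5)² = 29*(9/4)² = 29*(81/16) = 2349/16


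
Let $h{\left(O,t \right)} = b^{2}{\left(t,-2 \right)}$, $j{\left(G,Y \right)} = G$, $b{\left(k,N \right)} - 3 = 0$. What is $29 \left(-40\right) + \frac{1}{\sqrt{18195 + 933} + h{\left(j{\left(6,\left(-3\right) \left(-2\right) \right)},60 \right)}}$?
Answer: $- \frac{7364843}{6349} + \frac{2 \sqrt{4782}}{19047} \approx -1160.0$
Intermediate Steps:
$b{\left(k,N \right)} = 3$ ($b{\left(k,N \right)} = 3 + 0 = 3$)
$h{\left(O,t \right)} = 9$ ($h{\left(O,t \right)} = 3^{2} = 9$)
$29 \left(-40\right) + \frac{1}{\sqrt{18195 + 933} + h{\left(j{\left(6,\left(-3\right) \left(-2\right) \right)},60 \right)}} = 29 \left(-40\right) + \frac{1}{\sqrt{18195 + 933} + 9} = -1160 + \frac{1}{\sqrt{19128} + 9} = -1160 + \frac{1}{2 \sqrt{4782} + 9} = -1160 + \frac{1}{9 + 2 \sqrt{4782}}$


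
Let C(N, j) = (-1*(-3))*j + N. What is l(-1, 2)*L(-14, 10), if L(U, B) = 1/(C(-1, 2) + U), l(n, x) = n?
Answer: ⅑ ≈ 0.11111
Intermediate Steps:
C(N, j) = N + 3*j (C(N, j) = 3*j + N = N + 3*j)
L(U, B) = 1/(5 + U) (L(U, B) = 1/((-1 + 3*2) + U) = 1/((-1 + 6) + U) = 1/(5 + U))
l(-1, 2)*L(-14, 10) = -1/(5 - 14) = -1/(-9) = -1*(-⅑) = ⅑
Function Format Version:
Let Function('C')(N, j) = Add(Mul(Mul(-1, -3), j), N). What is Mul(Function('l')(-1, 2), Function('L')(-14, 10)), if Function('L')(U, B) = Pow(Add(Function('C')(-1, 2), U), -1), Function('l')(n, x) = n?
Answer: Rational(1, 9) ≈ 0.11111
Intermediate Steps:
Function('C')(N, j) = Add(N, Mul(3, j)) (Function('C')(N, j) = Add(Mul(3, j), N) = Add(N, Mul(3, j)))
Function('L')(U, B) = Pow(Add(5, U), -1) (Function('L')(U, B) = Pow(Add(Add(-1, Mul(3, 2)), U), -1) = Pow(Add(Add(-1, 6), U), -1) = Pow(Add(5, U), -1))
Mul(Function('l')(-1, 2), Function('L')(-14, 10)) = Mul(-1, Pow(Add(5, -14), -1)) = Mul(-1, Pow(-9, -1)) = Mul(-1, Rational(-1, 9)) = Rational(1, 9)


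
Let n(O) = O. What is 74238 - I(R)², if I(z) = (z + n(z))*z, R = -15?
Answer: -128262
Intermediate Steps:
I(z) = 2*z² (I(z) = (z + z)*z = (2*z)*z = 2*z²)
74238 - I(R)² = 74238 - (2*(-15)²)² = 74238 - (2*225)² = 74238 - 1*450² = 74238 - 1*202500 = 74238 - 202500 = -128262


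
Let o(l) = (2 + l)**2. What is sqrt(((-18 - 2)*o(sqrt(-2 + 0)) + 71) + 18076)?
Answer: sqrt(18107 - 80*I*sqrt(2)) ≈ 134.56 - 0.4204*I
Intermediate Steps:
sqrt(((-18 - 2)*o(sqrt(-2 + 0)) + 71) + 18076) = sqrt(((-18 - 2)*(2 + sqrt(-2 + 0))**2 + 71) + 18076) = sqrt((-20*(2 + sqrt(-2))**2 + 71) + 18076) = sqrt((-20*(2 + I*sqrt(2))**2 + 71) + 18076) = sqrt((71 - 20*(2 + I*sqrt(2))**2) + 18076) = sqrt(18147 - 20*(2 + I*sqrt(2))**2)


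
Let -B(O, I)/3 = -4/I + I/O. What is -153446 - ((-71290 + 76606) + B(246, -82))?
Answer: -6509277/41 ≈ -1.5876e+5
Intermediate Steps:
B(O, I) = 12/I - 3*I/O (B(O, I) = -3*(-4/I + I/O) = 12/I - 3*I/O)
-153446 - ((-71290 + 76606) + B(246, -82)) = -153446 - ((-71290 + 76606) + (12/(-82) - 3*(-82)/246)) = -153446 - (5316 + (12*(-1/82) - 3*(-82)*1/246)) = -153446 - (5316 + (-6/41 + 1)) = -153446 - (5316 + 35/41) = -153446 - 1*217991/41 = -153446 - 217991/41 = -6509277/41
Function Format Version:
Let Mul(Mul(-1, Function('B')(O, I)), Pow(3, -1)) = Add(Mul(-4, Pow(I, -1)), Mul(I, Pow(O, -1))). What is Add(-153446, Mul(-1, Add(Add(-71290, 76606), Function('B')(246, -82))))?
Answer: Rational(-6509277, 41) ≈ -1.5876e+5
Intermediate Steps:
Function('B')(O, I) = Add(Mul(12, Pow(I, -1)), Mul(-3, I, Pow(O, -1))) (Function('B')(O, I) = Mul(-3, Add(Mul(-4, Pow(I, -1)), Mul(I, Pow(O, -1)))) = Add(Mul(12, Pow(I, -1)), Mul(-3, I, Pow(O, -1))))
Add(-153446, Mul(-1, Add(Add(-71290, 76606), Function('B')(246, -82)))) = Add(-153446, Mul(-1, Add(Add(-71290, 76606), Add(Mul(12, Pow(-82, -1)), Mul(-3, -82, Pow(246, -1)))))) = Add(-153446, Mul(-1, Add(5316, Add(Mul(12, Rational(-1, 82)), Mul(-3, -82, Rational(1, 246)))))) = Add(-153446, Mul(-1, Add(5316, Add(Rational(-6, 41), 1)))) = Add(-153446, Mul(-1, Add(5316, Rational(35, 41)))) = Add(-153446, Mul(-1, Rational(217991, 41))) = Add(-153446, Rational(-217991, 41)) = Rational(-6509277, 41)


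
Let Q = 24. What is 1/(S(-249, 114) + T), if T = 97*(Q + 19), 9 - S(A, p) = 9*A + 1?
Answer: 1/6420 ≈ 0.00015576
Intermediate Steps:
S(A, p) = 8 - 9*A (S(A, p) = 9 - (9*A + 1) = 9 - (1 + 9*A) = 9 + (-1 - 9*A) = 8 - 9*A)
T = 4171 (T = 97*(24 + 19) = 97*43 = 4171)
1/(S(-249, 114) + T) = 1/((8 - 9*(-249)) + 4171) = 1/((8 + 2241) + 4171) = 1/(2249 + 4171) = 1/6420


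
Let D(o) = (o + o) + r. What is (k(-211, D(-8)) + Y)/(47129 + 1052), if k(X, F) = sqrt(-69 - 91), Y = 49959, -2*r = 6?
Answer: 7137/6883 + 4*I*sqrt(10)/48181 ≈ 1.0369 + 0.00026253*I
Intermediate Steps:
r = -3 (r = -1/2*6 = -3)
D(o) = -3 + 2*o (D(o) = (o + o) - 3 = 2*o - 3 = -3 + 2*o)
k(X, F) = 4*I*sqrt(10) (k(X, F) = sqrt(-160) = 4*I*sqrt(10))
(k(-211, D(-8)) + Y)/(47129 + 1052) = (4*I*sqrt(10) + 49959)/(47129 + 1052) = (49959 + 4*I*sqrt(10))/48181 = (49959 + 4*I*sqrt(10))*(1/48181) = 7137/6883 + 4*I*sqrt(10)/48181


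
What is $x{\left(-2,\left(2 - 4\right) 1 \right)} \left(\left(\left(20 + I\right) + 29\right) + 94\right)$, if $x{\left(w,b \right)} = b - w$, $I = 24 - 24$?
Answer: $0$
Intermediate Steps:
$I = 0$ ($I = 24 - 24 = 0$)
$x{\left(-2,\left(2 - 4\right) 1 \right)} \left(\left(\left(20 + I\right) + 29\right) + 94\right) = \left(\left(2 - 4\right) 1 - -2\right) \left(\left(\left(20 + 0\right) + 29\right) + 94\right) = \left(\left(-2\right) 1 + 2\right) \left(\left(20 + 29\right) + 94\right) = \left(-2 + 2\right) \left(49 + 94\right) = 0 \cdot 143 = 0$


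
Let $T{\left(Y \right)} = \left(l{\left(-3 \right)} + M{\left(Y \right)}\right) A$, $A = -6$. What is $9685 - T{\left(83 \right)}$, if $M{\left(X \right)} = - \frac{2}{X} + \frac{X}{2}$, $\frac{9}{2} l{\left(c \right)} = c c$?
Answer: $\frac{825506}{83} \approx 9945.9$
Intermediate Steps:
$l{\left(c \right)} = \frac{2 c^{2}}{9}$ ($l{\left(c \right)} = \frac{2 c c}{9} = \frac{2 c^{2}}{9}$)
$M{\left(X \right)} = \frac{X}{2} - \frac{2}{X}$ ($M{\left(X \right)} = - \frac{2}{X} + X \frac{1}{2} = - \frac{2}{X} + \frac{X}{2} = \frac{X}{2} - \frac{2}{X}$)
$T{\left(Y \right)} = -12 - 3 Y + \frac{12}{Y}$ ($T{\left(Y \right)} = \left(\frac{2 \left(-3\right)^{2}}{9} + \left(\frac{Y}{2} - \frac{2}{Y}\right)\right) \left(-6\right) = \left(\frac{2}{9} \cdot 9 + \left(\frac{Y}{2} - \frac{2}{Y}\right)\right) \left(-6\right) = \left(2 + \left(\frac{Y}{2} - \frac{2}{Y}\right)\right) \left(-6\right) = \left(2 + \frac{Y}{2} - \frac{2}{Y}\right) \left(-6\right) = -12 - 3 Y + \frac{12}{Y}$)
$9685 - T{\left(83 \right)} = 9685 - \left(-12 - 249 + \frac{12}{83}\right) = 9685 - - \frac{21651}{83} = 9685 + \frac{21651}{83} = \frac{825506}{83}$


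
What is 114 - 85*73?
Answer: -6091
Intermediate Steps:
114 - 85*73 = 114 - 6205 = -6091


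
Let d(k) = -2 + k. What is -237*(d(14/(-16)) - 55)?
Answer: 109731/8 ≈ 13716.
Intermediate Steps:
-237*(d(14/(-16)) - 55) = -237*((-2 + 14/(-16)) - 55) = -237*((-2 + 14*(-1/16)) - 55) = -237*((-2 - 7/8) - 55) = -237*(-23/8 - 55) = -237*(-463/8) = 109731/8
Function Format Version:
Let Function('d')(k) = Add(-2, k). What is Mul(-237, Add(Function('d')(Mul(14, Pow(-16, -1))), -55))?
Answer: Rational(109731, 8) ≈ 13716.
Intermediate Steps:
Mul(-237, Add(Function('d')(Mul(14, Pow(-16, -1))), -55)) = Mul(-237, Add(Add(-2, Mul(14, Pow(-16, -1))), -55)) = Mul(-237, Add(Add(-2, Mul(14, Rational(-1, 16))), -55)) = Mul(-237, Add(Add(-2, Rational(-7, 8)), -55)) = Mul(-237, Add(Rational(-23, 8), -55)) = Mul(-237, Rational(-463, 8)) = Rational(109731, 8)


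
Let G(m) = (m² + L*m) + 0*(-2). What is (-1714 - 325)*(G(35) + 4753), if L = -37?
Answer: -9548637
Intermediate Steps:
G(m) = m² - 37*m (G(m) = (m² - 37*m) + 0*(-2) = (m² - 37*m) + 0 = m² - 37*m)
(-1714 - 325)*(G(35) + 4753) = (-1714 - 325)*(35*(-37 + 35) + 4753) = -2039*(35*(-2) + 4753) = -2039*(-70 + 4753) = -2039*4683 = -9548637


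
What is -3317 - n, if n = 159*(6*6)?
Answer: -9041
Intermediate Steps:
n = 5724 (n = 159*36 = 5724)
-3317 - n = -3317 - 1*5724 = -3317 - 5724 = -9041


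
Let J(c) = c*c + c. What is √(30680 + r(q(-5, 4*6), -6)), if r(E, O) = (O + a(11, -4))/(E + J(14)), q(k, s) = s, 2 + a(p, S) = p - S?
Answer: √186657302/78 ≈ 175.16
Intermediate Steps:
a(p, S) = -2 + p - S (a(p, S) = -2 + (p - S) = -2 + p - S)
J(c) = c + c² (J(c) = c² + c = c + c²)
r(E, O) = (13 + O)/(210 + E) (r(E, O) = (O + (-2 + 11 - 1*(-4)))/(E + 14*(1 + 14)) = (O + (-2 + 11 + 4))/(E + 14*15) = (O + 13)/(E + 210) = (13 + O)/(210 + E))
√(30680 + r(q(-5, 4*6), -6)) = √(30680 + (13 - 6)/(210 + 4*6)) = √(30680 + 7/(210 + 24)) = √(30680 + 7/234) = √(7179127/234) = √186657302/78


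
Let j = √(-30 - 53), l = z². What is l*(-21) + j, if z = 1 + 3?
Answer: -336 + I*√83 ≈ -336.0 + 9.1104*I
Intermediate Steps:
z = 4
l = 16 (l = 4² = 16)
j = I*√83 (j = √(-83) = I*√83 ≈ 9.1104*I)
l*(-21) + j = 16*(-21) + I*√83 = -336 + I*√83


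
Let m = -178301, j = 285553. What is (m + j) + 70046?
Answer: 177298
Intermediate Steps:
(m + j) + 70046 = (-178301 + 285553) + 70046 = 107252 + 70046 = 177298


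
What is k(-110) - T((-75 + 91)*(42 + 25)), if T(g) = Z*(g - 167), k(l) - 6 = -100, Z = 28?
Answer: -25434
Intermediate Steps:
k(l) = -94 (k(l) = 6 - 100 = -94)
T(g) = -4676 + 28*g (T(g) = 28*(g - 167) = 28*(-167 + g) = -4676 + 28*g)
k(-110) - T((-75 + 91)*(42 + 25)) = -94 - (-4676 + 28*((-75 + 91)*(42 + 25))) = -94 - (-4676 + 28*(16*67)) = -94 - (-4676 + 28*1072) = -94 - (-4676 + 30016) = -94 - 1*25340 = -94 - 25340 = -25434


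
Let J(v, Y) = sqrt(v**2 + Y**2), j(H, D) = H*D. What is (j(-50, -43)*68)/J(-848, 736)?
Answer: 3655*sqrt(197)/394 ≈ 130.20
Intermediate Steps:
j(H, D) = D*H
J(v, Y) = sqrt(Y**2 + v**2)
(j(-50, -43)*68)/J(-848, 736) = (-43*(-50)*68)/(sqrt(736**2 + (-848)**2)) = (2150*68)/(sqrt(541696 + 719104)) = 146200/(sqrt(1260800)) = 146200/((80*sqrt(197))) = 146200*(sqrt(197)/15760) = 3655*sqrt(197)/394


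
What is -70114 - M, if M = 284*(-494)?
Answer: 70182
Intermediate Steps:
M = -140296
-70114 - M = -70114 - 1*(-140296) = -70114 + 140296 = 70182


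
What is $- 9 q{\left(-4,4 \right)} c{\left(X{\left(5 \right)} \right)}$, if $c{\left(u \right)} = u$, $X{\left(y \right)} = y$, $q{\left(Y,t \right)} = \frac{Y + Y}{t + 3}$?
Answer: $\frac{360}{7} \approx 51.429$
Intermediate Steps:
$q{\left(Y,t \right)} = \frac{2 Y}{3 + t}$
$- 9 q{\left(-4,4 \right)} c{\left(X{\left(5 \right)} \right)} = - 9 \cdot 2 \left(-4\right) \frac{1}{3 + 4} \cdot 5 = - 9 \cdot 2 \left(-4\right) \frac{1}{7} \cdot 5 = \left(-9\right) \left(- \frac{8}{7}\right) 5 = \frac{72}{7} \cdot 5 = \frac{360}{7}$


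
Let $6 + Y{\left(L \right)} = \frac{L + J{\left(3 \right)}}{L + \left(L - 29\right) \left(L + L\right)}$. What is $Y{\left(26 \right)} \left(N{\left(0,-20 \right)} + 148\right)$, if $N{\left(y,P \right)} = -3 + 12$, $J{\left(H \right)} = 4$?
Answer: $- \frac{12717}{13} \approx -978.23$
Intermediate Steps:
$N{\left(y,P \right)} = 9$
$Y{\left(L \right)} = -6 + \frac{4 + L}{L + 2 L \left(-29 + L\right)}$ ($Y{\left(L \right)} = -6 + \frac{L + 4}{L + \left(L - 29\right) \left(L + L\right)} = -6 + \frac{4 + L}{L + \left(-29 + L\right) 2 L} = -6 + \frac{4 + L}{L + 2 L \left(-29 + L\right)}$)
$Y{\left(26 \right)} \left(N{\left(0,-20 \right)} + 148\right) = \frac{4 - 12 \cdot 26^{2} + 343 \cdot 26}{26 \left(-57 + 2 \cdot 26\right)} \left(9 + 148\right) = \frac{4 - 8112 + 8918}{26 \left(-57 + 52\right)} 157 = \frac{4 - 8112 + 8918}{26 \left(-5\right)} 157 = \frac{1}{26} \left(- \frac{1}{5}\right) 810 \cdot 157 = \left(- \frac{81}{13}\right) 157 = - \frac{12717}{13}$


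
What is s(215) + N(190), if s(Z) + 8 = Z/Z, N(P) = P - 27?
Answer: 156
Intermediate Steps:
N(P) = -27 + P
s(Z) = -7 (s(Z) = -8 + Z/Z = -8 + 1 = -7)
s(215) + N(190) = -7 + (-27 + 190) = -7 + 163 = 156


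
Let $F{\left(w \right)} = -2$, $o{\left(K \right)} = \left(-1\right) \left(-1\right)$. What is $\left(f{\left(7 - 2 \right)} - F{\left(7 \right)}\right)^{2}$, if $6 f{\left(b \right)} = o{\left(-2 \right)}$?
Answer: $\frac{169}{36} \approx 4.6944$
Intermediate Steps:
$o{\left(K \right)} = 1$
$f{\left(b \right)} = \frac{1}{6}$ ($f{\left(b \right)} = \frac{1}{6} \cdot 1 = \frac{1}{6}$)
$\left(f{\left(7 - 2 \right)} - F{\left(7 \right)}\right)^{2} = \left(\frac{1}{6} - -2\right)^{2} = \left(\frac{1}{6} + 2\right)^{2} = \left(\frac{13}{6}\right)^{2} = \frac{169}{36}$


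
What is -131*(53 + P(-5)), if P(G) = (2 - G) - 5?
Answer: -7205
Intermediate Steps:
P(G) = -3 - G
-131*(53 + P(-5)) = -131*(53 + (-3 - 1*(-5))) = -131*(53 + (-3 + 5)) = -131*(53 + 2) = -131*55 = -7205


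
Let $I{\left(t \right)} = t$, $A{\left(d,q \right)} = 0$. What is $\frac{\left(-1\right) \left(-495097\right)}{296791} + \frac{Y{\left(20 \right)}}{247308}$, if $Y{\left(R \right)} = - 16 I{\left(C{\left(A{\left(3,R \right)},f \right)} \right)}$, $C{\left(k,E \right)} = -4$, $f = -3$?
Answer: $\frac{30615110875}{18349697157} \approx 1.6684$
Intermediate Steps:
$Y{\left(R \right)} = 64$ ($Y{\left(R \right)} = \left(-16\right) \left(-4\right) = 64$)
$\frac{\left(-1\right) \left(-495097\right)}{296791} + \frac{Y{\left(20 \right)}}{247308} = \frac{\left(-1\right) \left(-495097\right)}{296791} + \frac{64}{247308} = 495097 \cdot \frac{1}{296791} + 64 \cdot \frac{1}{247308} = \frac{495097}{296791} + \frac{16}{61827} = \frac{30615110875}{18349697157}$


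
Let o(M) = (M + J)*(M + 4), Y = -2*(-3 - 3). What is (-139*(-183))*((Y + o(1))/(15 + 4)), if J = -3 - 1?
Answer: -76311/19 ≈ -4016.4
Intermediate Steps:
J = -4
Y = 12 (Y = -2*(-6) = 12)
o(M) = (-4 + M)*(4 + M) (o(M) = (M - 4)*(M + 4) = (-4 + M)*(4 + M))
(-139*(-183))*((Y + o(1))/(15 + 4)) = (-139*(-183))*((12 + (-16 + 1²))/(15 + 4)) = 25437*((12 + (-16 + 1))/19) = 25437*((12 - 15)*(1/19)) = 25437*(-3*1/19) = 25437*(-3/19) = -76311/19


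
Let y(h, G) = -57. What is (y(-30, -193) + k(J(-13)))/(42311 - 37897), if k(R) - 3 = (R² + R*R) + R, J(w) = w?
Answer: 271/4414 ≈ 0.061396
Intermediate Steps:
k(R) = 3 + R + 2*R² (k(R) = 3 + ((R² + R*R) + R) = 3 + ((R² + R²) + R) = 3 + (2*R² + R) = 3 + (R + 2*R²) = 3 + R + 2*R²)
(y(-30, -193) + k(J(-13)))/(42311 - 37897) = (-57 + (3 - 13 + 2*(-13)²))/(42311 - 37897) = (-57 + (3 - 13 + 2*169))/4414 = (-57 + (3 - 13 + 338))*(1/4414) = (-57 + 328)*(1/4414) = 271*(1/4414) = 271/4414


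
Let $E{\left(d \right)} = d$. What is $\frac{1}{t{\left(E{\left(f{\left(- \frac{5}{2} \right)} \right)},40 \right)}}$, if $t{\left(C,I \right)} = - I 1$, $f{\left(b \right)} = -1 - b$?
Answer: $- \frac{1}{40} \approx -0.025$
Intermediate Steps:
$t{\left(C,I \right)} = - I$
$\frac{1}{t{\left(E{\left(f{\left(- \frac{5}{2} \right)} \right)},40 \right)}} = \frac{1}{\left(-1\right) 40} = \frac{1}{-40} = - \frac{1}{40}$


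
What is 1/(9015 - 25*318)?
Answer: 1/1065 ≈ 0.00093897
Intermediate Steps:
1/(9015 - 25*318) = 1/(9015 - 7950) = 1/1065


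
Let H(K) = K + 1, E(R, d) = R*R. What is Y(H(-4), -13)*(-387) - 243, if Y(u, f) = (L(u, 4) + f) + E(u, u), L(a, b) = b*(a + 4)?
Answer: -243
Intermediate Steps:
E(R, d) = R**2
L(a, b) = b*(4 + a)
H(K) = 1 + K
Y(u, f) = 16 + f + u**2 + 4*u (Y(u, f) = (4*(4 + u) + f) + u**2 = ((16 + 4*u) + f) + u**2 = (16 + f + 4*u) + u**2 = 16 + f + u**2 + 4*u)
Y(H(-4), -13)*(-387) - 243 = (16 - 13 + (1 - 4)**2 + 4*(1 - 4))*(-387) - 243 = (16 - 13 + (-3)**2 + 4*(-3))*(-387) - 243 = (16 - 13 + 9 - 12)*(-387) - 243 = 0*(-387) - 243 = 0 - 243 = -243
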